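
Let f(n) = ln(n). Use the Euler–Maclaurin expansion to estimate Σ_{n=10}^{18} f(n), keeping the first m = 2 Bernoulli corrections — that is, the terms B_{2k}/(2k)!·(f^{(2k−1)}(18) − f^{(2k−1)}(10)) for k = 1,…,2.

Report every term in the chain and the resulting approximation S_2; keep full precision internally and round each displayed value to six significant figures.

The integral term ∫_10^18 ln(x) dx = 21.0008.
Boundary: ½(f(10) + f(18)) = ½(2.30259 + 2.89037) = 2.59648.
Integral + boundary = 23.5973.
Correction k=1: B_{2}/2! · (f^{(1)}(18) − f^{(1)}(10)) = 1/12 · (0.0555556 − 0.100000) = -0.00370370.
Running total after k=1: 23.5936.
Correction k=2: B_{4}/4! · (f^{(3)}(18) − f^{(3)}(10)) = −1/720 · (0.000342936 − 0.00200000) = 2.30148e-06.

S_2 ≈ 23.5936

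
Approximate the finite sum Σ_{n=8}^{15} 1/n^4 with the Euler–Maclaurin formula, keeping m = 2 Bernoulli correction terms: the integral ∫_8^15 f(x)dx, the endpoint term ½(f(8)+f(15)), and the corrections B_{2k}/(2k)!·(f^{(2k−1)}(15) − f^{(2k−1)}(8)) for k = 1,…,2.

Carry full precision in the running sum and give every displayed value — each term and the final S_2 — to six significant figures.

Integral: ∫_8^15 1/x^4 dx = 0.000552276.
½[f(8) + f(15)] = ½[0.000244141 + 1.97531e-05] = 0.000131947.
Integral + boundary = 0.000684223.
Order-1 term: 1/12 · (-5.26749e-06 − (-0.000122070)) = 9.73357e-06.
Running total after k=1: 0.000693957.
Order-2 term: −1/720 · (-7.02332e-07 − (-5.72205e-05)) = -7.84974e-08.

S_2 ≈ 0.000693878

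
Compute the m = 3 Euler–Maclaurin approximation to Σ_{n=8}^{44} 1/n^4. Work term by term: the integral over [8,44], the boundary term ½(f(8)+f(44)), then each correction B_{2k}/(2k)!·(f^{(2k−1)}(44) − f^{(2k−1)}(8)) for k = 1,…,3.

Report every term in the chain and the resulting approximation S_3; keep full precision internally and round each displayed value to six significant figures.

∫_8^44 1/x^4 dx evaluates to 0.000647129.
Endpoint term: (f(8) + f(44))/2 = (0.000244141 + 2.66802e-07)/2 = 0.000122204.
Running total after boundary: 0.000769332.
k=1: B_{2}/(2)! × [f^{(1)}(44) − f^{(1)}(8)] = 1/12 × (-2.42547e-08 − (-0.000122070)) = 1.01705e-05.
Running total after k=1: 0.000779503.
k=2: B_{4}/(4)! × [f^{(3)}(44) − f^{(3)}(8)] = −1/720 × (-3.75848e-10 − (-5.72205e-05)) = -7.94723e-08.
Running total after k=2: 0.000779423.
k=3: B_{6}/(6)! × [f^{(5)}(44) − f^{(5)}(8)] = 1/30240 × (-1.08716e-11 − (-5.00679e-05)) = 1.65568e-09.

S_3 ≈ 0.000779425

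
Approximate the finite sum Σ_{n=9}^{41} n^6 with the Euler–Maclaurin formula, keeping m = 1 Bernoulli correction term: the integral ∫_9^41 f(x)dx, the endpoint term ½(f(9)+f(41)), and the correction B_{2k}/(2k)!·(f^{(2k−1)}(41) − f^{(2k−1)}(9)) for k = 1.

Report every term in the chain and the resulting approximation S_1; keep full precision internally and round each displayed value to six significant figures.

S_1 ≈ 3.02546e+10

Integral: ∫_9^41 x^6 dx = 2.78214e+10.
½[f(9) + f(41)] = ½[531441 + 4.75010e+09] = 2.37532e+09.
So far: 3.01967e+10.
k=1: B_{2}/(2)! × [f^{(1)}(41) − f^{(1)}(9)] = 1/12 × (6.95137e+08 − 354294) = 5.78986e+07.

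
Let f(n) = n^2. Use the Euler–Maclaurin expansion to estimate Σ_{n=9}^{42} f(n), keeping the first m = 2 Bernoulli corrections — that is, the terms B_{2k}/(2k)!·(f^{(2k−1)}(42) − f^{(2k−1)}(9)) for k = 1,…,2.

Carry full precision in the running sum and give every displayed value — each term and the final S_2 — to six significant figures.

∫_9^42 x^2 dx evaluates to 24453.0.
Boundary: ½(f(9) + f(42)) = ½(81.0000 + 1764.00) = 922.500.
Integral + boundary = 25375.5.
k=1: B_{2}/(2)! × [f^{(1)}(42) − f^{(1)}(9)] = 1/12 × (84.0000 − 18.0000) = 5.50000.
After k=1: 25381.0.
k=2: B_{4}/(4)! × [f^{(3)}(42) − f^{(3)}(9)] = −1/720 × (0.00000 − 0.00000) = 0.00000.

S_2 ≈ 25381.0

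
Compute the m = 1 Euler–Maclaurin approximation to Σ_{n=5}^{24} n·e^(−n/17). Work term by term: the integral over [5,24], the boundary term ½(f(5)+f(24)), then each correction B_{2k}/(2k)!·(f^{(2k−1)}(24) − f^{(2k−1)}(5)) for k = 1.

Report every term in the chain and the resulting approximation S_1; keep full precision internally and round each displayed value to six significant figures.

S_1 ≈ 113.568

∫_5^24 x·e^(−x/17) dx evaluates to 108.833.
½[f(5) + f(24)] = ½[3.72594 + 5.84911] = 4.78753.
Running total after boundary: 113.620.
Correction k=1: B_{2}/2! · (f^{(1)}(24) − f^{(1)}(5)) = 1/12 · (-0.100352 − 0.526016) = -0.0521973.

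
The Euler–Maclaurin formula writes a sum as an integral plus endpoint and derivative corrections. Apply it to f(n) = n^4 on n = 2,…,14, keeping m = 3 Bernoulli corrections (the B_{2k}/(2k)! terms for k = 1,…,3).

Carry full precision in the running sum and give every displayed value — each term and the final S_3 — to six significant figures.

S_3 ≈ 127686

Integral: ∫_2^14 x^4 dx = 107558.
Boundary: ½(f(2) + f(14)) = ½(16.0000 + 38416.0) = 19216.0.
Integral + boundary = 126774.
Order-1 term: 1/12 · (10976.0 − 32.0000) = 912.000.
Partial sum through k=1: 127686.
Order-2 term: −1/720 · (336.000 − 48.0000) = -0.400000.
Partial sum through k=2: 127686.
Order-3 term: 1/30240 · (0.00000 − 0.00000) = 0.00000.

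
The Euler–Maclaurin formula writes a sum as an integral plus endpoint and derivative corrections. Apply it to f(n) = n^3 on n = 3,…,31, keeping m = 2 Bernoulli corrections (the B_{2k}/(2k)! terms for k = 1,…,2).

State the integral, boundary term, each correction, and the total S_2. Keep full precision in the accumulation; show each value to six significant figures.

S_2 ≈ 246007

The integral term ∫_3^31 x^3 dx = 230860.
½[f(3) + f(31)] = ½[27.0000 + 29791.0] = 14909.0.
So far: 245769.
k=1: B_{2}/(2)! × [f^{(1)}(31) − f^{(1)}(3)] = 1/12 × (2883.00 − 27.0000) = 238.000.
Running total after k=1: 246007.
k=2: B_{4}/(4)! × [f^{(3)}(31) − f^{(3)}(3)] = −1/720 × (6.00000 − 6.00000) = 0.00000.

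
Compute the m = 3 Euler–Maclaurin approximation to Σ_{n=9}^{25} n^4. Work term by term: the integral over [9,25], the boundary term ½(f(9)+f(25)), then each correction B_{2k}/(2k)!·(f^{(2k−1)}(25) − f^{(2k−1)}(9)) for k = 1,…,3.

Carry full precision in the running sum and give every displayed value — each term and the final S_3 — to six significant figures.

∫_9^25 x^4 dx evaluates to 1.94132e+06.
Boundary: ½(f(9) + f(25)) = ½(6561.00 + 390625) = 198593.
So far: 2.13991e+06.
k=1: B_{2}/(2)! × [f^{(1)}(25) − f^{(1)}(9)] = 1/12 × (62500.0 − 2916.00) = 4965.33.
Running total after k=1: 2.14487e+06.
k=2: B_{4}/(4)! × [f^{(3)}(25) − f^{(3)}(9)] = −1/720 × (600.000 − 216.000) = -0.533333.
Running total after k=2: 2.14487e+06.
k=3: B_{6}/(6)! × [f^{(5)}(25) − f^{(5)}(9)] = 1/30240 × (0.00000 − 0.00000) = 0.00000.

S_3 ≈ 2.14487e+06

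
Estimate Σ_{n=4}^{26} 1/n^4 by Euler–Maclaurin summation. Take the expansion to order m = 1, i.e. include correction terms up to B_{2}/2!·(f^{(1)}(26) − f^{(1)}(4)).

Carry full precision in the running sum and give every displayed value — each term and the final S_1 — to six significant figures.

Integral: ∫_4^26 1/x^4 dx = 0.00518937.
½[f(4) + f(26)] = ½[0.00390625 + 2.18830e-06] = 0.00195422.
So far: 0.00714359.
k=1: B_{2}/(2)! × [f^{(1)}(26) − f^{(1)}(4)] = 1/12 × (-3.36661e-07 − (-0.00390625)) = 0.000325493.

S_1 ≈ 0.00746908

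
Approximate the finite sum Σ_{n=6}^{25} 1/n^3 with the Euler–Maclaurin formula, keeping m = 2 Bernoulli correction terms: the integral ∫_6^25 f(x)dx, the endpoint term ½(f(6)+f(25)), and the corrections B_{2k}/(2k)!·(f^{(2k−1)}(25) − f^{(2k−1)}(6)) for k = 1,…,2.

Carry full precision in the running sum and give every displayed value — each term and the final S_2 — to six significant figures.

∫_6^25 1/x^3 dx evaluates to 0.0130889.
Boundary: ½(f(6) + f(25)) = ½(0.00462963 + 6.40000e-05) = 0.00234681.
Integral + boundary = 0.0154357.
k=1: B_{2}/(2)! × [f^{(1)}(25) − f^{(1)}(6)] = 1/12 × (-7.68000e-06 − (-0.00231481)) = 0.000192261.
Partial sum through k=1: 0.0156280.
k=2: B_{4}/(4)! × [f^{(3)}(25) − f^{(3)}(6)] = −1/720 × (-2.45760e-07 − (-0.00128601)) = -1.78578e-06.

S_2 ≈ 0.0156262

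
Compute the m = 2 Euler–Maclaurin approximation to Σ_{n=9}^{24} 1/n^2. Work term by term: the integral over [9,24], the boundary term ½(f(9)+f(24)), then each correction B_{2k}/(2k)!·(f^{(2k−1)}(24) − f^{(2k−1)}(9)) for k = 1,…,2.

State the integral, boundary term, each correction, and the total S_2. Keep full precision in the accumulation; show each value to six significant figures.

S_2 ≈ 0.0767013

∫_9^24 1/x^2 dx evaluates to 0.0694444.
Endpoint term: (f(9) + f(24))/2 = (0.0123457 + 0.00173611)/2 = 0.00704090.
Integral + boundary = 0.0764853.
Order-1 term: 1/12 · (-0.000144676 − (-0.00274348)) = 0.000216567.
Partial sum through k=1: 0.0767019.
Order-2 term: −1/720 · (-3.01408e-06 − (-0.000406442)) = -5.60317e-07.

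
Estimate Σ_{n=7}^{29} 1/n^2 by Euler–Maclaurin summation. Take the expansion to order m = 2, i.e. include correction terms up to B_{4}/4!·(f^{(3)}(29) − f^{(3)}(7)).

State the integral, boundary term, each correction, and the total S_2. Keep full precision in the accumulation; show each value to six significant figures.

S_2 ≈ 0.119650

Integral: ∫_7^29 1/x^2 dx = 0.108374.
½[f(7) + f(29)] = ½[0.0204082 + 0.00118906] = 0.0107986.
So far: 0.119173.
k=1: B_{2}/(2)! × [f^{(1)}(29) − f^{(1)}(7)] = 1/12 × (-8.20042e-05 − (-0.00583090)) = 0.000479075.
Partial sum through k=1: 0.119652.
k=2: B_{4}/(4)! × [f^{(3)}(29) − f^{(3)}(7)] = −1/720 × (-1.17010e-06 − (-0.00142798)) = -1.98168e-06.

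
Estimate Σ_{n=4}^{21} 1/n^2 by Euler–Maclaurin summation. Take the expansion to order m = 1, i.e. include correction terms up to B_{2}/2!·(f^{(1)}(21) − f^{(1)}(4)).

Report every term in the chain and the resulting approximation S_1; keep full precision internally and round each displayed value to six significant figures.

The integral term ∫_4^21 1/x^2 dx = 0.202381.
Endpoint term: (f(4) + f(21))/2 = (0.0625000 + 0.00226757)/2 = 0.0323838.
So far: 0.234765.
Correction k=1: B_{2}/2! · (f^{(1)}(21) − f^{(1)}(4)) = 1/12 · (-0.000215959 − (-0.0312500)) = 0.00258617.

S_1 ≈ 0.237351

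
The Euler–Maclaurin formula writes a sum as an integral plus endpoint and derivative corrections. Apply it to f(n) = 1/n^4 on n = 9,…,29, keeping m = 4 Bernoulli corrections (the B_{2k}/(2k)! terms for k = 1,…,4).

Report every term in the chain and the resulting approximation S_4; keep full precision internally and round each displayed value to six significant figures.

S_4 ≈ 0.000526089

∫_9^29 1/x^4 dx evaluates to 0.000443580.
Boundary: ½(f(9) + f(29)) = ½(0.000152416 + 1.41387e-06) = 7.69148e-05.
Running total after boundary: 0.000520495.
k=1: B_{2}/(2)! × [f^{(1)}(29) − f^{(1)}(9)] = 1/12 × (-1.95016e-07 − (-6.77404e-05)) = 5.62878e-06.
Partial sum through k=1: 0.000526124.
k=2: B_{4}/(4)! × [f^{(3)}(29) − f^{(3)}(9)] = −1/720 × (-6.95657e-09 − (-2.50890e-05)) = -3.48362e-08.
Partial sum through k=2: 0.000526089.
k=3: B_{6}/(6)! × [f^{(5)}(29) − f^{(5)}(9)] = 1/30240 × (-4.63220e-10 − (-1.73455e-05)) = 5.73579e-10.
Partial sum through k=3: 0.000526089.
k=4: B_{8}/(8)! × [f^{(7)}(29) − f^{(7)}(9)] = −1/1209600 × (-4.95717e-11 − (-1.92728e-05)) = -1.59331e-11.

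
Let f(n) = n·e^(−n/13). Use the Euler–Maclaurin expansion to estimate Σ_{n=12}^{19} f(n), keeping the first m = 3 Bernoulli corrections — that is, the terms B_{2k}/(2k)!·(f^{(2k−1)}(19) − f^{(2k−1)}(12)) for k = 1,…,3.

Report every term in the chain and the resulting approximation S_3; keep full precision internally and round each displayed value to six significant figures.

S_3 ≈ 37.2342

∫_12^19 x·e^(−x/13) dx evaluates to 32.6590.
½[f(12) + f(19)] = ½[4.76754 + 4.40571] = 4.58662.
So far: 37.2456.
k=1: B_{2}/(2)! × [f^{(1)}(19) − f^{(1)}(12)] = 1/12 × (-0.107021 − 0.0305611) = -0.0114652.
Running total after k=1: 37.2342.
k=2: B_{4}/(4)! × [f^{(3)}(19) − f^{(3)}(12)] = −1/720 × (0.00211087 − 0.00488255) = 3.84955e-06.
Running total after k=2: 37.2342.
k=3: B_{6}/(6)! × [f^{(5)}(19) − f^{(5)}(12)] = 1/30240 × (2.87278e-05 − 5.67116e-05) = -9.25389e-10.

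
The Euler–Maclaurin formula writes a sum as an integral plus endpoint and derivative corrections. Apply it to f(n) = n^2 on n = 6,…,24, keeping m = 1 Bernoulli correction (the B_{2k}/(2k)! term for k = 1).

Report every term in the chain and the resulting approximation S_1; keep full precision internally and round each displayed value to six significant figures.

∫_6^24 x^2 dx evaluates to 4536.00.
Endpoint term: (f(6) + f(24))/2 = (36.0000 + 576.000)/2 = 306.000.
So far: 4842.00.
k=1: B_{2}/(2)! × [f^{(1)}(24) − f^{(1)}(6)] = 1/12 × (48.0000 − 12.0000) = 3.00000.

S_1 ≈ 4845.00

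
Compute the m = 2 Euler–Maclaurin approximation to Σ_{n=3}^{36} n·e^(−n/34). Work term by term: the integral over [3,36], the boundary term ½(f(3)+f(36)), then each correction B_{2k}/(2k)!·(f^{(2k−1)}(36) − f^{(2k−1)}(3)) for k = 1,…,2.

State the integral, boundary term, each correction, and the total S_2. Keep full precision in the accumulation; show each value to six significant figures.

S_2 ≈ 333.766

∫_3^36 x·e^(−x/34) dx evaluates to 326.221.
½[f(3) + f(36)] = ½[2.74664 + 12.4871] = 7.61686.
So far: 333.838.
Order-1 term: 1/12 · (-0.0204037 − 0.834762) = -0.0712638.
After k=1: 333.766.
Order-2 term: −1/720 · (0.000582460 − 0.00230610) = 2.39395e-06.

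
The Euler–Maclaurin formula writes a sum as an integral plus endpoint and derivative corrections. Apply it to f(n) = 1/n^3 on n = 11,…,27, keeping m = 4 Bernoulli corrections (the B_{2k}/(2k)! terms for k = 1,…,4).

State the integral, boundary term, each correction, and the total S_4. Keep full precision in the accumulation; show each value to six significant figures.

S_4 ≈ 0.00386398

Integral: ∫_11^27 1/x^3 dx = 0.00344636.
Endpoint term: (f(11) + f(27))/2 = (0.000751315 + 5.08053e-05)/2 = 0.000401060.
So far: 0.00384742.
Order-1 term: 1/12 · (-5.64503e-06 − (-0.000204904)) = 1.66049e-05.
Partial sum through k=1: 0.00386403.
Order-2 term: −1/720 · (-1.54870e-07 − (-3.38684e-05)) = -4.68244e-08.
Partial sum through k=2: 0.00386398.
Order-3 term: 1/30240 · (-8.92258e-09 − (-1.17560e-05)) = 3.88461e-10.
Partial sum through k=3: 0.00386398.
Order-4 term: −1/1209600 · (-8.81242e-10 − (-6.99530e-06)) = -5.78242e-12.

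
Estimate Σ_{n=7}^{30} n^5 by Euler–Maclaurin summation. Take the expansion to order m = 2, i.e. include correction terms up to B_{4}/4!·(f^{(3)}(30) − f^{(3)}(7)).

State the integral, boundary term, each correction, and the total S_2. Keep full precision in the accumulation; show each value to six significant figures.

∫_7^30 x^5 dx evaluates to 1.21480e+08.
Boundary: ½(f(7) + f(30)) = ½(16807.0 + 2.43000e+07) = 1.21584e+07.
Running total after boundary: 1.33639e+08.
Correction k=1: B_{2}/2! · (f^{(1)}(30) − f^{(1)}(7)) = 1/12 · (4.05000e+06 − 12005.0) = 336500.
After k=1: 1.33975e+08.
Correction k=2: B_{4}/4! · (f^{(3)}(30) − f^{(3)}(7)) = −1/720 · (54000.0 − 2940.00) = -70.9167.

S_2 ≈ 1.33975e+08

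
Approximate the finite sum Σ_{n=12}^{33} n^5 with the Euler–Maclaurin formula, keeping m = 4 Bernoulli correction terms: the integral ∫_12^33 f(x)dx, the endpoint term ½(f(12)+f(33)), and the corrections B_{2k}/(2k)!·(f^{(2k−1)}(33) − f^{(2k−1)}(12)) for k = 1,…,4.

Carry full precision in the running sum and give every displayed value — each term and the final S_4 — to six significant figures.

S_4 ≈ 2.34925e+08

The integral term ∫_12^33 x^5 dx = 2.14747e+08.
Endpoint term: (f(12) + f(33))/2 = (248832 + 3.91354e+07)/2 = 1.96921e+07.
Running total after boundary: 2.34439e+08.
Correction k=1: B_{2}/2! · (f^{(1)}(33) − f^{(1)}(12)) = 1/12 · (5.92960e+06 − 103680) = 485494.
Partial sum through k=1: 2.34925e+08.
Correction k=2: B_{4}/4! · (f^{(3)}(33) − f^{(3)}(12)) = −1/720 · (65340.0 − 8640.00) = -78.7500.
Partial sum through k=2: 2.34925e+08.
Correction k=3: B_{6}/6! · (f^{(5)}(33) − f^{(5)}(12)) = 1/30240 · (120.000 − 120.000) = 0.00000.
Partial sum through k=3: 2.34925e+08.
Correction k=4: B_{8}/8! · (f^{(7)}(33) − f^{(7)}(12)) = −1/1209600 · (0.00000 − 0.00000) = 0.00000.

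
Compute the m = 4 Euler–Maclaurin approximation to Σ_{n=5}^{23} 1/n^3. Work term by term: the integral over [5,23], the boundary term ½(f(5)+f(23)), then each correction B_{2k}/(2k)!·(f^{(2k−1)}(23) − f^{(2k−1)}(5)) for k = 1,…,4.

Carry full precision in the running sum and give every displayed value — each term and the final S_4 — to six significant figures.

S_4 ≈ 0.0234899

Integral: ∫_5^23 1/x^3 dx = 0.0190548.
Boundary: ½(f(5) + f(23)) = ½(0.00800000 + 8.21895e-05) = 0.00404109.
Running total after boundary: 0.0230959.
Order-1 term: 1/12 · (-1.07204e-05 − (-0.00480000)) = 0.000399107.
Running total after k=1: 0.0234950.
Order-2 term: −1/720 · (-4.05307e-07 − (-0.00384000)) = -5.33277e-06.
Running total after k=2: 0.0234897.
Order-3 term: 1/30240 · (-3.21794e-08 − (-0.00645120)) = 2.13332e-07.
Running total after k=3: 0.0234899.
Order-4 term: −1/1209600 · (-4.37980e-09 − (-0.0185795)) = -1.53600e-08.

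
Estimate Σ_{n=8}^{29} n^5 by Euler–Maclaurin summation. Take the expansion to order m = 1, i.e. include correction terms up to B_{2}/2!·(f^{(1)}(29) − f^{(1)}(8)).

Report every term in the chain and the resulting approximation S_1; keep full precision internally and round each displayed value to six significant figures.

Integral: ∫_8^29 x^5 dx = 9.90935e+07.
Boundary: ½(f(8) + f(29)) = ½(32768.0 + 2.05111e+07) = 1.02720e+07.
Integral + boundary = 1.09365e+08.
Order-1 term: 1/12 · (3.53640e+06 − 20480.0) = 292994.

S_1 ≈ 1.09658e+08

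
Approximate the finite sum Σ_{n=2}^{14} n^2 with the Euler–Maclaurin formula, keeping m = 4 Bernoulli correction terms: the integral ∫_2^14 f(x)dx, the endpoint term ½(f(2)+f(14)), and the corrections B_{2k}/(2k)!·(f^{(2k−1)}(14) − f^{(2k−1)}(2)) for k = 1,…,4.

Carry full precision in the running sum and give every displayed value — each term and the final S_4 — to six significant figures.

S_4 ≈ 1014.00

The integral term ∫_2^14 x^2 dx = 912.000.
Endpoint term: (f(2) + f(14))/2 = (4.00000 + 196.000)/2 = 100.000.
Integral + boundary = 1012.00.
k=1: B_{2}/(2)! × [f^{(1)}(14) − f^{(1)}(2)] = 1/12 × (28.0000 − 4.00000) = 2.00000.
After k=1: 1014.00.
k=2: B_{4}/(4)! × [f^{(3)}(14) − f^{(3)}(2)] = −1/720 × (0.00000 − 0.00000) = 0.00000.
After k=2: 1014.00.
k=3: B_{6}/(6)! × [f^{(5)}(14) − f^{(5)}(2)] = 1/30240 × (0.00000 − 0.00000) = 0.00000.
After k=3: 1014.00.
k=4: B_{8}/(8)! × [f^{(7)}(14) − f^{(7)}(2)] = −1/1209600 × (0.00000 − 0.00000) = 0.00000.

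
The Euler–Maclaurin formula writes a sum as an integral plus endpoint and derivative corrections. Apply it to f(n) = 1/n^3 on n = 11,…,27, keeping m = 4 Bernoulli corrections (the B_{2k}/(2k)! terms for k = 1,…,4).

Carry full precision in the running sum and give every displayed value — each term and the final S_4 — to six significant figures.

The integral term ∫_11^27 1/x^3 dx = 0.00344636.
½[f(11) + f(27)] = ½[0.000751315 + 5.08053e-05] = 0.000401060.
So far: 0.00384742.
k=1: B_{2}/(2)! × [f^{(1)}(27) − f^{(1)}(11)] = 1/12 × (-5.64503e-06 − (-0.000204904)) = 1.66049e-05.
Partial sum through k=1: 0.00386403.
k=2: B_{4}/(4)! × [f^{(3)}(27) − f^{(3)}(11)] = −1/720 × (-1.54870e-07 − (-3.38684e-05)) = -4.68244e-08.
Partial sum through k=2: 0.00386398.
k=3: B_{6}/(6)! × [f^{(5)}(27) − f^{(5)}(11)] = 1/30240 × (-8.92258e-09 − (-1.17560e-05)) = 3.88461e-10.
Partial sum through k=3: 0.00386398.
k=4: B_{8}/(8)! × [f^{(7)}(27) − f^{(7)}(11)] = −1/1209600 × (-8.81242e-10 − (-6.99530e-06)) = -5.78242e-12.

S_4 ≈ 0.00386398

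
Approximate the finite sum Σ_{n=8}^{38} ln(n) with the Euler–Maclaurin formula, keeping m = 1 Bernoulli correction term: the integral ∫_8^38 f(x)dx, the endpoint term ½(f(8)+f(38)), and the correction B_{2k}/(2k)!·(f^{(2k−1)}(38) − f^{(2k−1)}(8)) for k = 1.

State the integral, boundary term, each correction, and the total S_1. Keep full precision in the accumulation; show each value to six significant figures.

S_1 ≈ 94.4430

∫_8^38 ln(x) dx evaluates to 91.5927.
Boundary: ½(f(8) + f(38)) = ½(2.07944 + 3.63759) = 2.85851.
Running total after boundary: 94.4513.
Order-1 term: 1/12 · (0.0263158 − 0.125000) = -0.00822368.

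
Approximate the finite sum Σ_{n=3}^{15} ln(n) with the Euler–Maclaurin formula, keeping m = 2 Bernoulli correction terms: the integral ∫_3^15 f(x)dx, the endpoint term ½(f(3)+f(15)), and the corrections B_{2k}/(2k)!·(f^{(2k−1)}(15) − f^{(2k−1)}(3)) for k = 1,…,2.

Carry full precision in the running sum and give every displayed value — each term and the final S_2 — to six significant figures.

∫_3^15 ln(x) dx evaluates to 25.3249.
½[f(3) + f(15)] = ½[1.09861 + 2.70805] = 1.90333.
Running total after boundary: 27.2282.
k=1: B_{2}/(2)! × [f^{(1)}(15) − f^{(1)}(3)] = 1/12 × (0.0666667 − 0.333333) = -0.0222222.
Running total after k=1: 27.2060.
k=2: B_{4}/(4)! × [f^{(3)}(15) − f^{(3)}(3)] = −1/720 × (0.000592593 − 0.0740741) = 0.000102058.

S_2 ≈ 27.2061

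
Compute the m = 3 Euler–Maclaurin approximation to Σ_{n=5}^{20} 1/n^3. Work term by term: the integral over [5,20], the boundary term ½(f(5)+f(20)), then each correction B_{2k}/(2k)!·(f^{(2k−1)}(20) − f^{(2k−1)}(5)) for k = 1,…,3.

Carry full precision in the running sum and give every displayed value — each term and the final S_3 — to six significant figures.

The integral term ∫_5^20 1/x^3 dx = 0.0187500.
Boundary: ½(f(5) + f(20)) = ½(0.00800000 + 0.000125000) = 0.00406250.
Running total after boundary: 0.0228125.
Correction k=1: B_{2}/2! · (f^{(1)}(20) − f^{(1)}(5)) = 1/12 · (-1.87500e-05 − (-0.00480000)) = 0.000398437.
After k=1: 0.0232109.
Correction k=2: B_{4}/4! · (f^{(3)}(20) − f^{(3)}(5)) = −1/720 · (-9.37500e-07 − (-0.00384000)) = -5.33203e-06.
After k=2: 0.0232056.
Correction k=3: B_{6}/6! · (f^{(5)}(20) − f^{(5)}(5)) = 1/30240 · (-9.84375e-08 − (-0.00645120)) = 2.13330e-07.

S_3 ≈ 0.0232058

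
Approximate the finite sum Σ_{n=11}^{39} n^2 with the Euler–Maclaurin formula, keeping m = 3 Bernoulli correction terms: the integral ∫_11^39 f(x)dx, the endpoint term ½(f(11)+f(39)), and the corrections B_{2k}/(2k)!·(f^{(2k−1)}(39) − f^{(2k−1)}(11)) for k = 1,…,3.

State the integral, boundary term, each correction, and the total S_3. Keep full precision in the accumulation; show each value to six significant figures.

S_3 ≈ 20155.0

∫_11^39 x^2 dx evaluates to 19329.3.
Endpoint term: (f(11) + f(39))/2 = (121.000 + 1521.00)/2 = 821.000.
So far: 20150.3.
k=1: B_{2}/(2)! × [f^{(1)}(39) − f^{(1)}(11)] = 1/12 × (78.0000 − 22.0000) = 4.66667.
After k=1: 20155.0.
k=2: B_{4}/(4)! × [f^{(3)}(39) − f^{(3)}(11)] = −1/720 × (0.00000 − 0.00000) = 0.00000.
After k=2: 20155.0.
k=3: B_{6}/(6)! × [f^{(5)}(39) − f^{(5)}(11)] = 1/30240 × (0.00000 − 0.00000) = 0.00000.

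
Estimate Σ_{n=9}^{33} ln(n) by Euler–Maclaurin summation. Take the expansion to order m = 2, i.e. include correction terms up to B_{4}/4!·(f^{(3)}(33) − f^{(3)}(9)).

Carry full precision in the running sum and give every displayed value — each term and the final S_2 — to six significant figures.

The integral term ∫_9^33 ln(x) dx = 71.6097.
Endpoint term: (f(9) + f(33))/2 = (2.19722 + 3.49651)/2 = 2.84687.
Integral + boundary = 74.4566.
Correction k=1: B_{2}/2! · (f^{(1)}(33) − f^{(1)}(9)) = 1/12 · (0.0303030 − 0.111111) = -0.00673401.
After k=1: 74.4499.
Correction k=2: B_{4}/4! · (f^{(3)}(33) − f^{(3)}(9)) = −1/720 · (5.56529e-05 − 0.00274348) = 3.73310e-06.

S_2 ≈ 74.4499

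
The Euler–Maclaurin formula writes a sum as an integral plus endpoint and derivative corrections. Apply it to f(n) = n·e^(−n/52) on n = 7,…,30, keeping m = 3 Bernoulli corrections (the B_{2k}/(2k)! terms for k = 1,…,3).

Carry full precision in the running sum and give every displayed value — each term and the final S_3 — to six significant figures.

∫_7^30 x·e^(−x/52) dx evaluates to 286.828.
½[f(7) + f(30)] = ½[6.11836 + 16.8487] = 11.4835.
Integral + boundary = 298.311.
k=1: B_{2}/(2)! × [f^{(1)}(30) − f^{(1)}(7)] = 1/12 × (0.237610 − 0.756391) = -0.0432318.
After k=1: 298.268.
k=2: B_{4}/(4)! × [f^{(3)}(30) − f^{(3)}(7)] = −1/720 × (0.000503276 − 0.000926219) = 5.87421e-07.
After k=2: 298.268.
k=3: B_{6}/(6)! × [f^{(5)}(30) − f^{(5)}(7)] = 1/30240 × (3.39748e-07 − 5.81622e-07) = -7.99850e-12.

S_3 ≈ 298.268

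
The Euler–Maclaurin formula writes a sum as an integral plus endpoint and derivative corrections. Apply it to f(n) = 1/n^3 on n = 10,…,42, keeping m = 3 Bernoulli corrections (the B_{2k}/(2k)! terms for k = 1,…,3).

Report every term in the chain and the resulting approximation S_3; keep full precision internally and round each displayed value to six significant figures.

Integral: ∫_10^42 1/x^3 dx = 0.00471655.
Endpoint term: (f(10) + f(42))/2 = (0.00100000 + 1.34975e-05)/2 = 0.000506749.
Integral + boundary = 0.00522330.
k=1: B_{2}/(2)! × [f^{(1)}(42) − f^{(1)}(10)] = 1/12 × (-9.64104e-07 − (-0.000300000)) = 2.49197e-05.
Running total after k=1: 0.00524822.
k=2: B_{4}/(4)! × [f^{(3)}(42) − f^{(3)}(10)] = −1/720 × (-1.09309e-08 − (-6.00000e-05)) = -8.33182e-08.
Running total after k=2: 0.00524814.
k=3: B_{6}/(6)! × [f^{(5)}(42) − f^{(5)}(10)] = 1/30240 × (-2.60259e-10 − (-2.52000e-05)) = 8.33325e-10.

S_3 ≈ 0.00524814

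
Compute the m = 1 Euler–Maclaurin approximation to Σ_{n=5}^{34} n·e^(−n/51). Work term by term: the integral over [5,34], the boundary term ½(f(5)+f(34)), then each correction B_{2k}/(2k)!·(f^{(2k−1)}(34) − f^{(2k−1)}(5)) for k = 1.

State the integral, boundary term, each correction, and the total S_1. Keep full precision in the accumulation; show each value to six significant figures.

∫_5^34 x·e^(−x/51) dx evaluates to 363.625.
Boundary: ½(f(5) + f(34)) = ½(4.53307 + 17.4562) = 10.9946.
Running total after boundary: 374.619.
Order-1 term: 1/12 · (0.171139 − 0.817730) = -0.0538826.

S_1 ≈ 374.565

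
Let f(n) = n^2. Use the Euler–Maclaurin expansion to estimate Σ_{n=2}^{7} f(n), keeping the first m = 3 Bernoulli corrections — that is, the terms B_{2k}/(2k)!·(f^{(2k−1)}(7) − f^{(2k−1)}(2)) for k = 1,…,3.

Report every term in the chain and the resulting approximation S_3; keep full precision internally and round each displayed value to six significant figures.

S_3 ≈ 139.000

The integral term ∫_2^7 x^2 dx = 111.667.
Endpoint term: (f(2) + f(7))/2 = (4.00000 + 49.0000)/2 = 26.5000.
Integral + boundary = 138.167.
Correction k=1: B_{2}/2! · (f^{(1)}(7) − f^{(1)}(2)) = 1/12 · (14.0000 − 4.00000) = 0.833333.
Partial sum through k=1: 139.000.
Correction k=2: B_{4}/4! · (f^{(3)}(7) − f^{(3)}(2)) = −1/720 · (0.00000 − 0.00000) = 0.00000.
Partial sum through k=2: 139.000.
Correction k=3: B_{6}/6! · (f^{(5)}(7) − f^{(5)}(2)) = 1/30240 · (0.00000 − 0.00000) = 0.00000.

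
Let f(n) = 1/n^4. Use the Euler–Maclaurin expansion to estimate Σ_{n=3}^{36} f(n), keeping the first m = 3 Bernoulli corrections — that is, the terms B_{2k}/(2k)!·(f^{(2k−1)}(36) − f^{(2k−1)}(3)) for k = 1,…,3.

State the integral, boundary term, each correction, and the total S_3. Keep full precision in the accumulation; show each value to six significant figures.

S_3 ≈ 0.0198185

∫_3^36 1/x^4 dx evaluates to 0.0123385.
½[f(3) + f(36)] = ½[0.0123457 + 5.95374e-07] = 0.00617314.
So far: 0.0185117.
Order-1 term: 1/12 · (-6.61527e-08 − (-0.0164609)) = 0.00137174.
Partial sum through k=1: 0.0198834.
Order-2 term: −1/720 · (-1.53131e-09 − (-0.0548697)) = -7.62079e-05.
Partial sum through k=2: 0.0198072.
Order-3 term: 1/30240 · (-6.61678e-11 − (-0.341411)) = 1.12901e-05.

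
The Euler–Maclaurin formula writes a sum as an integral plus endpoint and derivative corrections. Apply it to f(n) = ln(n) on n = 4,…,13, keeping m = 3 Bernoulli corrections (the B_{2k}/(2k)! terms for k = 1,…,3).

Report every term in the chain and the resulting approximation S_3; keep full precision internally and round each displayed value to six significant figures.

Integral: ∫_4^13 ln(x) dx = 18.7992.
Boundary: ½(f(4) + f(13)) = ½(1.38629 + 2.56495) = 1.97562.
Integral + boundary = 20.7748.
k=1: B_{2}/(2)! × [f^{(1)}(13) − f^{(1)}(4)] = 1/12 × (0.0769231 − 0.250000) = -0.0144231.
After k=1: 20.7604.
k=2: B_{4}/(4)! × [f^{(3)}(13) − f^{(3)}(4)] = −1/720 × (0.000910332 − 0.0312500) = 4.21384e-05.
After k=2: 20.7604.
k=3: B_{6}/(6)! × [f^{(5)}(13) − f^{(5)}(4)] = 1/30240 × (6.46390e-05 − 0.0234375) = -7.72912e-07.

S_3 ≈ 20.7604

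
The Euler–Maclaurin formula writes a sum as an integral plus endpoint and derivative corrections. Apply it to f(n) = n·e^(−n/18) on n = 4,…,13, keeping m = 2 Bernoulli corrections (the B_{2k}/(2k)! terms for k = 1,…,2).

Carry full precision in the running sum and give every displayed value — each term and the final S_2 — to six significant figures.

S_2 ≈ 50.8048

∫_4^13 x·e^(−x/18) dx evaluates to 46.0872.
Endpoint term: (f(4) + f(13))/2 = (3.20295 + 6.31373)/2 = 4.75834.
Running total after boundary: 50.8455.
Order-1 term: 1/12 · (0.134909 − 0.622796) = -0.0406572.
Partial sum through k=1: 50.8048.
Order-2 term: −1/720 · (0.00341436 − 0.00686503) = 4.79260e-06.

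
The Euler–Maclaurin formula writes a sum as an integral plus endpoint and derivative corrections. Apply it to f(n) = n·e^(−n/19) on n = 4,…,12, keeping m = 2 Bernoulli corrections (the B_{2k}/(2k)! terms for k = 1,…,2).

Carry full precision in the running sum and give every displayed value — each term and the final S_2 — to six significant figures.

S_2 ≈ 45.6111

∫_4^12 x·e^(−x/19) dx evaluates to 40.8373.
½[f(4) + f(12)] = ½[3.24063 + 6.38102] = 4.81082.
So far: 45.6481.
k=1: B_{2}/(2)! × [f^{(1)}(12) − f^{(1)}(4)] = 1/12 × (0.195908 − 0.639598) = -0.0369741.
Partial sum through k=1: 45.6111.
k=2: B_{4}/(4)! × [f^{(3)}(12) − f^{(3)}(4)] = −1/720 × (0.00348867 − 0.00626015) = 3.84927e-06.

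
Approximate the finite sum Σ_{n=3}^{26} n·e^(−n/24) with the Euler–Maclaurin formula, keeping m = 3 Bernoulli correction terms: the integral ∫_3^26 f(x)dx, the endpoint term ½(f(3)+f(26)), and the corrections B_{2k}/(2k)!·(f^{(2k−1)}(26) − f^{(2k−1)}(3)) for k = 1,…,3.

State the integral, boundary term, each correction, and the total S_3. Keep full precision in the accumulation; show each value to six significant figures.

S_3 ≈ 171.357

The integral term ∫_3^26 x·e^(−x/24) dx = 165.699.
½[f(3) + f(26)] = ½[2.64749 + 8.80010] = 5.72380.
Running total after boundary: 171.423.
Order-1 term: 1/12 · (-0.0282055 − 0.772185) = -0.0666992.
Partial sum through k=1: 171.357.
Order-2 term: −1/720 · (0.00112626 − 0.00440482) = 4.55356e-06.
Partial sum through k=2: 171.357.
Order-3 term: 1/30240 · (3.99564e-06 − 1.29671e-05) = -2.96675e-10.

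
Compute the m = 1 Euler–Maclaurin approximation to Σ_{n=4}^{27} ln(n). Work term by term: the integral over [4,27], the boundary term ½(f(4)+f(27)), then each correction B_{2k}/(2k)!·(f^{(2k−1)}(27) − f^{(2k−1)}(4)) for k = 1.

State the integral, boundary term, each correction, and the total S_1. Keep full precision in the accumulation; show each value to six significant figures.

∫_4^27 ln(x) dx evaluates to 60.4424.
½[f(4) + f(27)] = ½[1.38629 + 3.29584] = 2.34107.
Running total after boundary: 62.7835.
Correction k=1: B_{2}/2! · (f^{(1)}(27) − f^{(1)}(4)) = 1/12 · (0.0370370 − 0.250000) = -0.0177469.

S_1 ≈ 62.7657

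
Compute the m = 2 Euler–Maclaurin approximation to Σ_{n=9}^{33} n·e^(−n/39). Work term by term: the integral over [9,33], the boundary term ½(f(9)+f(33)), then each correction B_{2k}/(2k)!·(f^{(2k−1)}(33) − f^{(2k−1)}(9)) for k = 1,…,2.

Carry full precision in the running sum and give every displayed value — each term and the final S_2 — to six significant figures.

The integral term ∫_9^33 x·e^(−x/39) dx = 281.417.
½[f(9) + f(33)] = ½[7.14530 + 14.1590] = 10.6522.
So far: 292.069.
Order-1 term: 1/12 · (0.0660095 − 0.610710) = -0.0453917.
After k=1: 292.024.
Order-2 term: −1/720 · (0.000607583 − 0.00144547) = 1.16373e-06.

S_2 ≈ 292.024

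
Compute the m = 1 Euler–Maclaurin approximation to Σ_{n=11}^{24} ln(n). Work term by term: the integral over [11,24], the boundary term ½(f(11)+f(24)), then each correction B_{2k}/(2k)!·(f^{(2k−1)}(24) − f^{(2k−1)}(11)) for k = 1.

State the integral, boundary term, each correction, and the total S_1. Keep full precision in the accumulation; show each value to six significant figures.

The integral term ∫_11^24 ln(x) dx = 36.8964.
Boundary: ½(f(11) + f(24)) = ½(2.39790 + 3.17805) = 2.78797.
Running total after boundary: 39.6844.
Order-1 term: 1/12 · (0.0416667 − 0.0909091) = -0.00410354.

S_1 ≈ 39.6803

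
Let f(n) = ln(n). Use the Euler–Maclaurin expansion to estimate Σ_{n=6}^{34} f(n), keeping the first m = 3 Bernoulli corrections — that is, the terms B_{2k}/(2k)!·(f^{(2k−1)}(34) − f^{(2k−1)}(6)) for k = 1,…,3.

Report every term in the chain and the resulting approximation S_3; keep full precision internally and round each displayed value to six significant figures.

Integral: ∫_6^34 ln(x) dx = 81.1457.
Endpoint term: (f(6) + f(34))/2 = (1.79176 + 3.52636)/2 = 2.65906.
Integral + boundary = 83.8048.
Correction k=1: B_{2}/2! · (f^{(1)}(34) − f^{(1)}(6)) = 1/12 · (0.0294118 − 0.166667) = -0.0114379.
After k=1: 83.7933.
Correction k=2: B_{4}/4! · (f^{(3)}(34) − f^{(3)}(6)) = −1/720 · (5.08854e-05 − 0.00925926) = 1.27894e-05.
After k=2: 83.7933.
Correction k=3: B_{6}/6! · (f^{(5)}(34) − f^{(5)}(6)) = 1/30240 · (5.28222e-07 − 0.00308642) = -1.02047e-07.

S_3 ≈ 83.7933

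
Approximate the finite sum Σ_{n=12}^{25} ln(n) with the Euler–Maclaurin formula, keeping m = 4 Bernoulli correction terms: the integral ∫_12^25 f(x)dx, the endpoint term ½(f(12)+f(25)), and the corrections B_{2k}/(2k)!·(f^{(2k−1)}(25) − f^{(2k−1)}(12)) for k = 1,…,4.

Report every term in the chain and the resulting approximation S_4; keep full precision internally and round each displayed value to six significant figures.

∫_12^25 ln(x) dx evaluates to 37.6530.
½[f(12) + f(25)] = ½[2.48491 + 3.21888] = 2.85189.
So far: 40.5049.
Correction k=1: B_{2}/2! · (f^{(1)}(25) − f^{(1)}(12)) = 1/12 · (0.0400000 − 0.0833333) = -0.00361111.
Running total after k=1: 40.5013.
Correction k=2: B_{4}/4! · (f^{(3)}(25) − f^{(3)}(12)) = −1/720 · (0.000128000 − 0.00115741) = 1.42973e-06.
Running total after k=2: 40.5013.
Correction k=3: B_{6}/6! · (f^{(5)}(25) − f^{(5)}(12)) = 1/30240 · (2.45760e-06 − 9.64506e-05) = -3.10823e-09.
Running total after k=3: 40.5013.
Correction k=4: B_{8}/8! · (f^{(7)}(25) − f^{(7)}(12)) = −1/1209600 · (1.17965e-07 − 2.00939e-05) = 1.65145e-11.

S_4 ≈ 40.5013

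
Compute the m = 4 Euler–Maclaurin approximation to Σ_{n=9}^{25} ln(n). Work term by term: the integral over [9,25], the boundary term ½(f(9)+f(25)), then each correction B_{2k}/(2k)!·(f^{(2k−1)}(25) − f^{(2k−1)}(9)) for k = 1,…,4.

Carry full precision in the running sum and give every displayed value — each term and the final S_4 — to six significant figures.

S_4 ≈ 47.3990

∫_9^25 ln(x) dx evaluates to 44.6969.
½[f(9) + f(25)] = ½[2.19722 + 3.21888] = 2.70805.
Running total after boundary: 47.4049.
k=1: B_{2}/(2)! × [f^{(1)}(25) − f^{(1)}(9)] = 1/12 × (0.0400000 − 0.111111) = -0.00592593.
Running total after k=1: 47.3990.
k=2: B_{4}/(4)! × [f^{(3)}(25) − f^{(3)}(9)] = −1/720 × (0.000128000 − 0.00274348) = 3.63262e-06.
Running total after k=2: 47.3990.
k=3: B_{6}/(6)! × [f^{(5)}(25) − f^{(5)}(9)] = 1/30240 × (2.45760e-06 − 0.000406442) = -1.33593e-08.
Running total after k=3: 47.3990.
k=4: B_{8}/(8)! × [f^{(7)}(25) − f^{(7)}(9)] = −1/1209600 × (1.17965e-07 − 0.000150534) = 1.24352e-10.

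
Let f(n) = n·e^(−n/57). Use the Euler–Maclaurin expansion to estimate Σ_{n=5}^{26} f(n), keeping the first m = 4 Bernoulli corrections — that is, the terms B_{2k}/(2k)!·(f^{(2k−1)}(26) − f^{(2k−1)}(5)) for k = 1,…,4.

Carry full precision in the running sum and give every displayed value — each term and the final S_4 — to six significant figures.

The integral term ∫_5^26 x·e^(−x/57) dx = 239.055.
Endpoint term: (f(5) + f(26))/2 = (4.58009 + 16.4768)/2 = 10.5285.
Integral + boundary = 249.584.
Order-1 term: 1/12 · (0.344657 − 0.835666) = -0.0409173.
After k=1: 249.543.
Order-2 term: −1/720 · (0.000496186 − 0.000821084) = 4.51248e-07.
After k=2: 249.543.
Order-3 term: 1/30240 · (2.72789e-07 − 4.26273e-07) = -5.07554e-12.
After k=3: 249.543.
Order-4 term: −1/1209600 · (1.20917e-10 − 1.84619e-10) = 5.26640e-17.

S_4 ≈ 249.543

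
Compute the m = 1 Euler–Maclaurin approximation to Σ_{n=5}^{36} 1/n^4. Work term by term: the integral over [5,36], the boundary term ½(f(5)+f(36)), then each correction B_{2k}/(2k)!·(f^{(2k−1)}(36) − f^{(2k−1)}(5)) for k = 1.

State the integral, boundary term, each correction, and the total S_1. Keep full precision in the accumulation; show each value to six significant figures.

S_1 ≈ 0.00356648

Integral: ∫_5^36 1/x^4 dx = 0.00265952.
½[f(5) + f(36)] = ½[0.00160000 + 5.95374e-07] = 0.000800298.
Integral + boundary = 0.00345982.
k=1: B_{2}/(2)! × [f^{(1)}(36) − f^{(1)}(5)] = 1/12 × (-6.61527e-08 − (-0.00128000)) = 0.000106661.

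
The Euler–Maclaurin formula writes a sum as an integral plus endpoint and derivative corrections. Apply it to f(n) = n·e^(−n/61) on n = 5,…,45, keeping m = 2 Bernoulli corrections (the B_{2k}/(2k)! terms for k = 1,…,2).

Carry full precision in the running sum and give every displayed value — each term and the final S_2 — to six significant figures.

S_2 ≈ 630.058

The integral term ∫_5^45 x·e^(−x/61) dx = 617.055.
Boundary: ½(f(5) + f(45)) = ½(4.60651 + 21.5195) = 13.0630.
Integral + boundary = 630.118.
Correction k=1: B_{2}/2! · (f^{(1)}(45) − f^{(1)}(5)) = 1/12 · (0.125432 − 0.845786) = -0.0600295.
Partial sum through k=1: 630.058.
Correction k=2: B_{4}/4! · (f^{(3)}(45) − f^{(3)}(5)) = −1/720 · (0.000290742 − 0.000722491) = 5.99651e-07.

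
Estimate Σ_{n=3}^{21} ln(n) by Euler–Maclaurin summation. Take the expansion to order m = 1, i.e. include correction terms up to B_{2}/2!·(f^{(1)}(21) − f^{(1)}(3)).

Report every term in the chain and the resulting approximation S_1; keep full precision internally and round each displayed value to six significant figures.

The integral term ∫_3^21 ln(x) dx = 42.6391.
Boundary: ½(f(3) + f(21)) = ½(1.09861 + 3.04452) = 2.07157.
Running total after boundary: 44.7107.
Correction k=1: B_{2}/2! · (f^{(1)}(21) − f^{(1)}(3)) = 1/12 · (0.0476190 − 0.333333) = -0.0238095.

S_1 ≈ 44.6869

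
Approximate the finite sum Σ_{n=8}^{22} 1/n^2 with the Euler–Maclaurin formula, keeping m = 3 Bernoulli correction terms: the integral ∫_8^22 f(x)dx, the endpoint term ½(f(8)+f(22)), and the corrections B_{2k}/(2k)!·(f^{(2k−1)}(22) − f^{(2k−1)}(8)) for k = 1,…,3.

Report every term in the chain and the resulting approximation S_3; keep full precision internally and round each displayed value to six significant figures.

S_3 ≈ 0.0886999

∫_8^22 1/x^2 dx evaluates to 0.0795455.
Endpoint term: (f(8) + f(22))/2 = (0.0156250 + 0.00206612)/2 = 0.00884556.
Running total after boundary: 0.0883910.
k=1: B_{2}/(2)! × [f^{(1)}(22) − f^{(1)}(8)] = 1/12 × (-0.000187829 − (-0.00390625)) = 0.000309868.
Running total after k=1: 0.0887009.
k=2: B_{4}/(4)! × [f^{(3)}(22) − f^{(3)}(8)] = −1/720 × (-4.65691e-06 − (-0.000732422)) = -1.01078e-06.
Running total after k=2: 0.0886999.
k=3: B_{6}/(6)! × [f^{(5)}(22) − f^{(5)}(8)] = 1/30240 × (-2.88651e-07 − (-0.000343323)) = 1.13437e-08.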